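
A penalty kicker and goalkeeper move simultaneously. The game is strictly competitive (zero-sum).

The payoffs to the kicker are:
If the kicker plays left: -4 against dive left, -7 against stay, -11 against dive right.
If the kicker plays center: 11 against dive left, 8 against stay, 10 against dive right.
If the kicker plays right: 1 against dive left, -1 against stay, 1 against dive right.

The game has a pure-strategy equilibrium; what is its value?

8

Row minima: -11, 8, -1 → the kicker's maximin is 8.
Column maxima: 11, 8, 10 → the goalkeeper's minimax is 8.
They coincide at (center, stay), so the value is 8.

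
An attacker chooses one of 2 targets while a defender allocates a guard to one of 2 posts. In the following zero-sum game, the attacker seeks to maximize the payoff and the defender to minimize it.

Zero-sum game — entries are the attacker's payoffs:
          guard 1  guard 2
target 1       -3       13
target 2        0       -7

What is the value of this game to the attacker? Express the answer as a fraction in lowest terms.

Row minima are -3 and -7, so the attacker's maximin is -3; column maxima are 0 and 13, so the defender's minimax is 0. These differ, so the equilibrium is in mixed strategies.
Let the attacker play target 1 with probability p. The defender is indifferent when −3p = 13p − 7(1−p), giving p = 7/23.
Let the defender play guard 1 with probability q. The attacker is indifferent when −3q + 13(1−q) = −7(1−q), giving q = 20/23.
The value is -3·(20/23) + (13)·(3/23) = -21/23.

-21/23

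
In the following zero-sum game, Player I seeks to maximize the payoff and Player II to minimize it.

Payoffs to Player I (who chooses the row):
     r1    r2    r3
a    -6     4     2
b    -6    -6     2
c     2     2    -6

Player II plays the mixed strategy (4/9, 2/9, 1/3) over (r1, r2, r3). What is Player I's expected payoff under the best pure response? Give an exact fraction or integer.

a: (-6)·(4/9) + (4)·(2/9) + (2)·(1/3) = -10/9.
b: (-6)·(4/9) + (-6)·(2/9) + (2)·(1/3) = -10/3.
c: (2)·(4/9) + (2)·(2/9) + (-6)·(1/3) = -2/3.
The best pure response is c with expected payoff -2/3.

-2/3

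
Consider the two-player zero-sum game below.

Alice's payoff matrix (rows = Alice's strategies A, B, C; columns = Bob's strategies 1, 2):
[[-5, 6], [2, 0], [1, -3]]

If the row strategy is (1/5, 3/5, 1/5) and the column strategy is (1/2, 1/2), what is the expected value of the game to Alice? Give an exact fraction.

Against (1/2, 1/2), each row's expected payoff is A: 1/2; B: 1; C: -1.
Taking the (1/5, 3/5, 1/5)-weighted average: (1/5)·(1/2) + (3/5)·(1) + (1/5)·(-1) = 1/2.

1/2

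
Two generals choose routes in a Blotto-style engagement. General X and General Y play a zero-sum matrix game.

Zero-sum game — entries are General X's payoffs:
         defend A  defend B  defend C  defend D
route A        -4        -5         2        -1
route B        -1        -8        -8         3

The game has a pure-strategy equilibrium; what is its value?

Row minima: -5, -8 → General X's maximin is -5.
Column maxima: -1, -5, 2, 3 → General Y's minimax is -5.
They coincide at (route A, defend B), so the value is -5.

-5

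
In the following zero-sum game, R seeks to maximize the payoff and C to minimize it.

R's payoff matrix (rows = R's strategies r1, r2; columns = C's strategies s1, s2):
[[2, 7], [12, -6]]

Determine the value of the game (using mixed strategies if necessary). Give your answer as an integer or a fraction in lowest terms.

Row minima are 2 and -6, so R's maximin is 2; column maxima are 12 and 7, so C's minimax is 7. These differ, so the equilibrium is in mixed strategies.
Let R play r1 with probability p. C is indifferent when 2p + 12(1−p) = 7p − 6(1−p), giving p = 18/23.
Let C play s1 with probability q. R is indifferent when 2q + 7(1−q) = 12q − 6(1−q), giving q = 13/23.
The value is 2·(13/23) + (7)·(10/23) = 96/23.

96/23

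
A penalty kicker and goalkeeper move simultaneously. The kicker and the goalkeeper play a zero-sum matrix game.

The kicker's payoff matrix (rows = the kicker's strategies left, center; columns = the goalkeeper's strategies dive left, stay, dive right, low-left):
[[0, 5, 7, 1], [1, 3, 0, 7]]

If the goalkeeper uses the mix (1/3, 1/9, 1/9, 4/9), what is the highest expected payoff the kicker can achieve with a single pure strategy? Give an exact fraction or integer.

34/9

left: (0)·(1/3) + (5)·(1/9) + (7)·(1/9) + (1)·(4/9) = 16/9.
center: (1)·(1/3) + (3)·(1/9) + (0)·(1/9) + (7)·(4/9) = 34/9.
The best pure response is center with expected payoff 34/9.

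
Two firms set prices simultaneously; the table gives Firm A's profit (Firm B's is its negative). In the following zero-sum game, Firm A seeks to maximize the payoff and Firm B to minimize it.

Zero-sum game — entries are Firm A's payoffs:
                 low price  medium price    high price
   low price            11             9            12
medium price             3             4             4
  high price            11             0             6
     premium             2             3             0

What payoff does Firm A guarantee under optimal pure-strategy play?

Row minima: 9, 3, 0, 0 → Firm A's maximin is 9.
Column maxima: 11, 9, 12 → Firm B's minimax is 9.
They coincide at (low price, medium price), so the value is 9.

9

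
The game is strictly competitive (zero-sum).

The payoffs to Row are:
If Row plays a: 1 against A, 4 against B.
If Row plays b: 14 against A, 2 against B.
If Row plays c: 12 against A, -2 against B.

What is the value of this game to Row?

Row c is strictly dominated by row b, so Row never plays it.
The remaining 2×2 game on (a, b) × (A, B) has no saddle point. Let Row play a with probability p; indifference gives p + 14(1−p) = 4p + 2(1−p), so p = 4/5.
Similarly Column's optimal q on A is 2/15, and the value is 1·(2/15) + (4)·(13/15) = 18/5.

18/5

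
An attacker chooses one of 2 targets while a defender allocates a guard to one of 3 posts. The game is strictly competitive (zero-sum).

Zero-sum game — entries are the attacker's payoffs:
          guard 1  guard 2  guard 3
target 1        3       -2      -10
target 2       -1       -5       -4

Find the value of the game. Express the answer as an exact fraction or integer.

Column guard 1 is strictly dominated by guard 2 for the defender (it gives the attacker more in every row).
The remaining 2×2 game on (target 1, target 2) × (guard 2, guard 3) has no saddle point. Let the attacker play target 1 with probability p; indifference gives −2p − 5(1−p) = −10p − 4(1−p), so p = 1/9.
Similarly the defender's optimal q on guard 2 is 2/3, and the value is -2·(2/3) + (-10)·(1/3) = -14/3.

-14/3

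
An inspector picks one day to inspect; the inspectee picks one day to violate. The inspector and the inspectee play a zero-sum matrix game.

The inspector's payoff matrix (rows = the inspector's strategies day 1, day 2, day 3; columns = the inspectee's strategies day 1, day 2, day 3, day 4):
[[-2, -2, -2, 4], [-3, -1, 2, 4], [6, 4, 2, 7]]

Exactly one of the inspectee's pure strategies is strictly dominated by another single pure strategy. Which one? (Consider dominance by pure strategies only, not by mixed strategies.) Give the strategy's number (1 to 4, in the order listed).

The inspectee prefers columns that give the inspector less. Compare day 4 with day 1: -2 < 4, -3 < 4, 6 < 7.
So day 1 strictly dominates day 4 for the inspectee; day 4 is strictly dominated.

4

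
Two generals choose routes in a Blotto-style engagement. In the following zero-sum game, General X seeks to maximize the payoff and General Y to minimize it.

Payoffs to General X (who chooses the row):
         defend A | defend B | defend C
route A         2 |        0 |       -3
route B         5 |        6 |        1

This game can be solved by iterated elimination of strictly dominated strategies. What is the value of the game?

Row route A is strictly dominated by row route B (5>2, 6>0, 1>-3); eliminate route A.
Column defend A is strictly dominated by defend C for General Y (1<5); eliminate defend A.
Column defend B is strictly dominated by defend C for General Y (1<6); eliminate defend B.
Only (route B, defend C) remains, with payoff 1.

1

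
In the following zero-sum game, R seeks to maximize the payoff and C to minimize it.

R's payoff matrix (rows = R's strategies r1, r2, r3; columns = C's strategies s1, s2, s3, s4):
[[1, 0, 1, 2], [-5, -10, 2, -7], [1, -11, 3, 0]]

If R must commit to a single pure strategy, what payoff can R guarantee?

The worst-case payoff for each row is r1: 0, r2: -10, r3: -11.
The best of these is 0.

0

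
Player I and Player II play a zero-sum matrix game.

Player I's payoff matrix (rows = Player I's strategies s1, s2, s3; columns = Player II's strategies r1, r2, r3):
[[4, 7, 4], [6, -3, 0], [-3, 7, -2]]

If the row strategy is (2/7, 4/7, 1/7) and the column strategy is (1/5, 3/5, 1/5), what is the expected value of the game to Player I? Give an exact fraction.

62/35

Against (1/5, 3/5, 1/5), each row's expected payoff is s1: 29/5; s2: -3/5; s3: 16/5.
Taking the (2/7, 4/7, 1/7)-weighted average: (2/7)·(29/5) + (4/7)·(-3/5) + (1/7)·(16/5) = 62/35.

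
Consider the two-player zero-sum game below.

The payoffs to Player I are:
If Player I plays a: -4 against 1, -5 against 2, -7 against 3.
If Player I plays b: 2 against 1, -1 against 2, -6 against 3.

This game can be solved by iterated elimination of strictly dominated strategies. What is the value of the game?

Row a is strictly dominated by row b (2>-4, -1>-5, -6>-7); eliminate a.
Column 2 is strictly dominated by 3 for Player II (-6<-1); eliminate 2.
Column 1 is strictly dominated by 3 for Player II (-6<2); eliminate 1.
Only (b, 3) remains, with payoff -6.

-6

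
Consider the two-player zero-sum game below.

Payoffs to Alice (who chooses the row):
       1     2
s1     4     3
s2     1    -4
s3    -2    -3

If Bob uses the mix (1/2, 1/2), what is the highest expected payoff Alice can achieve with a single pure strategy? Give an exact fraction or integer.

7/2

s1: (4)·(1/2) + (3)·(1/2) = 7/2.
s2: (1)·(1/2) + (-4)·(1/2) = -3/2.
s3: (-2)·(1/2) + (-3)·(1/2) = -5/2.
The best pure response is s1 with expected payoff 7/2.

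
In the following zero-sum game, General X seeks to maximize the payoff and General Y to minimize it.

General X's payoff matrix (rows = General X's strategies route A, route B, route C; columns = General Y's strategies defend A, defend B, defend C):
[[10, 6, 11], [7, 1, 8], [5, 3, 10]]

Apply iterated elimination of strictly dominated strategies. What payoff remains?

6

Column defend C is strictly dominated by defend A for General Y (10<11, 7<8, 5<10); eliminate defend C.
Row route B is strictly dominated by row route A (10>7, 6>1); eliminate route B.
Column defend A is strictly dominated by defend B for General Y (6<10, 3<5); eliminate defend A.
Row route C is strictly dominated by row route A (6>3); eliminate route C.
Only (route A, defend B) remains, with payoff 6.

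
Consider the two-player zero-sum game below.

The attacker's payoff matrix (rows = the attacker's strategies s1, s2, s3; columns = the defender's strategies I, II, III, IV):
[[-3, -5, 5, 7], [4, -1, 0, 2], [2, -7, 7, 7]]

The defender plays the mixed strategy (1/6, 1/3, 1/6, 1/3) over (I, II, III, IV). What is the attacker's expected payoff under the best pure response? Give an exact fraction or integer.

s1: (-3)·(1/6) + (-5)·(1/3) + (5)·(1/6) + (7)·(1/3) = 1.
s2: (4)·(1/6) + (-1)·(1/3) + (0)·(1/6) + (2)·(1/3) = 1.
s3: (2)·(1/6) + (-7)·(1/3) + (7)·(1/6) + (7)·(1/3) = 3/2.
The best pure response is s3 with expected payoff 3/2.

3/2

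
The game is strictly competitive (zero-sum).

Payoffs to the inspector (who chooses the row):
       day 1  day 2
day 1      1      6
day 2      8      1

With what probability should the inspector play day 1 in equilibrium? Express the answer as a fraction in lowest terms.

7/12

Row minima are 1 and 1, so the inspector's maximin is 1; column maxima are 8 and 6, so the inspectee's minimax is 6. These differ, so the equilibrium is in mixed strategies.
Let the inspector play day 1 with probability p. The inspectee is indifferent when p + 8(1−p) = 6p + (1−p), giving p = 7/12.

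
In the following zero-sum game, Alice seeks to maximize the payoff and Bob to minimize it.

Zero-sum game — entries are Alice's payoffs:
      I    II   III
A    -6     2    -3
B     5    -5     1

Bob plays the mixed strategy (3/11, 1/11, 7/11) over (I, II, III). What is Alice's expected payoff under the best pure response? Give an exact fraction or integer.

A: (-6)·(3/11) + (2)·(1/11) + (-3)·(7/11) = -37/11.
B: (5)·(3/11) + (-5)·(1/11) + (1)·(7/11) = 17/11.
The best pure response is B with expected payoff 17/11.

17/11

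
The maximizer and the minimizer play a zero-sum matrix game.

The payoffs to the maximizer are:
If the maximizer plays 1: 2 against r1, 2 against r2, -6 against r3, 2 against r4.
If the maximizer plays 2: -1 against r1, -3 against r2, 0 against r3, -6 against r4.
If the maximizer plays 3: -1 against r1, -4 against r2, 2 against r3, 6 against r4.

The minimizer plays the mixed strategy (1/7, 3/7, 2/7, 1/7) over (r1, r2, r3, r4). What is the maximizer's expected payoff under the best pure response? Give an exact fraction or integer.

1: (2)·(1/7) + (2)·(3/7) + (-6)·(2/7) + (2)·(1/7) = -2/7.
2: (-1)·(1/7) + (-3)·(3/7) + (0)·(2/7) + (-6)·(1/7) = -16/7.
3: (-1)·(1/7) + (-4)·(3/7) + (2)·(2/7) + (6)·(1/7) = -3/7.
The best pure response is 1 with expected payoff -2/7.

-2/7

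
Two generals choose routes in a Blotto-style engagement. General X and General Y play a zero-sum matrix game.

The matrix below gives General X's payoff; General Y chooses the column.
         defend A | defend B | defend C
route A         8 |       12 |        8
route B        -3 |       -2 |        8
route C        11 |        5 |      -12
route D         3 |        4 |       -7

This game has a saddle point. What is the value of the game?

8

Row minima: 8, -3, -12, -7 → General X's maximin is 8.
Column maxima: 11, 12, 8 → General Y's minimax is 8.
They coincide at (route A, defend C), so the value is 8.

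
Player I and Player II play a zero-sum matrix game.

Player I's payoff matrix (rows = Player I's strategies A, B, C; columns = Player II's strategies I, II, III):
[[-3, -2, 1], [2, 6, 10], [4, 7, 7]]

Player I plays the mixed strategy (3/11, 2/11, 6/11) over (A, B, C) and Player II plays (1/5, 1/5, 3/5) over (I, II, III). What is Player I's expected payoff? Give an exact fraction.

Against (1/5, 1/5, 3/5), each row's expected payoff is A: -2/5; B: 38/5; C: 32/5.
Taking the (3/11, 2/11, 6/11)-weighted average: (3/11)·(-2/5) + (2/11)·(38/5) + (6/11)·(32/5) = 262/55.

262/55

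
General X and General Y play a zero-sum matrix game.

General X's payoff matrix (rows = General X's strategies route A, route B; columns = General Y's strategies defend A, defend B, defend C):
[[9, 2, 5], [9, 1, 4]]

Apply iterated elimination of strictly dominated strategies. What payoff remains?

2

Column defend C is strictly dominated by defend B for General Y (2<5, 1<4); eliminate defend C.
Column defend A is strictly dominated by defend B for General Y (2<9, 1<9); eliminate defend A.
Row route B is strictly dominated by row route A (2>1); eliminate route B.
Only (route A, defend B) remains, with payoff 2.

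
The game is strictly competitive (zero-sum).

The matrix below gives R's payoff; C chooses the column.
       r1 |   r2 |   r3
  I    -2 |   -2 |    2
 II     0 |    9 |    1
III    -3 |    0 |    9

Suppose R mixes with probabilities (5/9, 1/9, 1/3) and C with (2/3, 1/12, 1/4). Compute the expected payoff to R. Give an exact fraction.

-13/36

Against (2/3, 1/12, 1/4), each row's expected payoff is I: -1; II: 1; III: 1/4.
Taking the (5/9, 1/9, 1/3)-weighted average: (5/9)·(-1) + (1/9)·(1) + (1/3)·(1/4) = -13/36.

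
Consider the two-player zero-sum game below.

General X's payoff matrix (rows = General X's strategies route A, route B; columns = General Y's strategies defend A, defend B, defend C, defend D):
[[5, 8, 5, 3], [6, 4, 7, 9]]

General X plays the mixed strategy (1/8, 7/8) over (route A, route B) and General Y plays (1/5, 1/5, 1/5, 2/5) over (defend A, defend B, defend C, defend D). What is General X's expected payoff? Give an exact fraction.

269/40

Against (1/5, 1/5, 1/5, 2/5), each row's expected payoff is route A: 24/5; route B: 7.
Taking the (1/8, 7/8)-weighted average: (1/8)·(24/5) + (7/8)·(7) = 269/40.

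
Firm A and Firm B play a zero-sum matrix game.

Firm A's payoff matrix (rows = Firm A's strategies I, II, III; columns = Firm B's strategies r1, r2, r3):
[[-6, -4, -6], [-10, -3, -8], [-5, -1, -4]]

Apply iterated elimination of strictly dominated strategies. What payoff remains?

Column r2 is strictly dominated by r1 for Firm B (-6<-4, -10<-3, -5<-1); eliminate r2.
Row II is strictly dominated by row I (-6>-10, -6>-8); eliminate II.
Row I is strictly dominated by row III (-5>-6, -4>-6); eliminate I.
Column r3 is strictly dominated by r1 for Firm B (-5<-4); eliminate r3.
Only (III, r1) remains, with payoff -5.

-5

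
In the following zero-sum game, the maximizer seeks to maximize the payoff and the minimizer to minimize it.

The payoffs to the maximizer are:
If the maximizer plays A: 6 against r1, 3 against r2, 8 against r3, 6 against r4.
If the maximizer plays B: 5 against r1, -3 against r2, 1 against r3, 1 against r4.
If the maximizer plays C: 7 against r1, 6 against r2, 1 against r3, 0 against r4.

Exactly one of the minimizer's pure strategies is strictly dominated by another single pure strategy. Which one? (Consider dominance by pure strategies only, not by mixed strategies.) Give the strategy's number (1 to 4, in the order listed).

The minimizer prefers columns that give the maximizer less. Compare r1 with r2: 3 < 6, -3 < 5, 6 < 7.
So r2 strictly dominates r1 for the minimizer; r1 is strictly dominated.

1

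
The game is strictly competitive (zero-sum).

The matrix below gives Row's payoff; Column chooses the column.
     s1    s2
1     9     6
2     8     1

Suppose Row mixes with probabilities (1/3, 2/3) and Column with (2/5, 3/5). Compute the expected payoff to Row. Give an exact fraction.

Against (2/5, 3/5), each row's expected payoff is 1: 36/5; 2: 19/5.
Taking the (1/3, 2/3)-weighted average: (1/3)·(36/5) + (2/3)·(19/5) = 74/15.

74/15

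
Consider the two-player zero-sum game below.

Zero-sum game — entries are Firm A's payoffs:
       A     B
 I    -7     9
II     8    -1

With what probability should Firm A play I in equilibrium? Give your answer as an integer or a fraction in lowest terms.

9/25

Row minima are -7 and -1, so Firm A's maximin is -1; column maxima are 8 and 9, so Firm B's minimax is 8. These differ, so the equilibrium is in mixed strategies.
Let Firm A play I with probability p. Firm B is indifferent when −7p + 8(1−p) = 9p − (1−p), giving p = 9/25.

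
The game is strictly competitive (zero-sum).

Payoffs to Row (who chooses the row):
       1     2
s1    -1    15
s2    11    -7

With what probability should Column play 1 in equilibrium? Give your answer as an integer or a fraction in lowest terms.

11/17

Row minima are -1 and -7, so Row's maximin is -1; column maxima are 11 and 15, so Column's minimax is 11. These differ, so the equilibrium is in mixed strategies.
Let Column play 1 with probability q. Row is indifferent when −q + 15(1−q) = 11q − 7(1−q), giving q = 11/17.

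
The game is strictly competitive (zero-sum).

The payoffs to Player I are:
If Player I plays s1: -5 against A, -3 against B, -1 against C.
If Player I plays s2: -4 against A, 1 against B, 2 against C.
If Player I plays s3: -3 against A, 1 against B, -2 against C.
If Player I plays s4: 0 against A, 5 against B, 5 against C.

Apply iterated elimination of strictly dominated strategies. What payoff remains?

0

Row s1 is strictly dominated by row s2 (-4>-5, 1>-3, 2>-1); eliminate s1.
Column C is strictly dominated by A for Player II (-4<2, -3<-2, 0<5); eliminate C.
Row s2 is strictly dominated by row s4 (0>-4, 5>1); eliminate s2.
Column B is strictly dominated by A for Player II (-3<1, 0<5); eliminate B.
Row s3 is strictly dominated by row s4 (0>-3); eliminate s3.
Only (s4, A) remains, with payoff 0.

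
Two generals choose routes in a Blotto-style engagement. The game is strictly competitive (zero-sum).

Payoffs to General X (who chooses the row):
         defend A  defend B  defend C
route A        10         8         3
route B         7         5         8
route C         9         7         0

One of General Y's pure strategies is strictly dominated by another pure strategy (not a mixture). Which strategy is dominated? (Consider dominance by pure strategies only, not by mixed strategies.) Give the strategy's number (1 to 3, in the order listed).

General Y prefers columns that give General X less. Compare defend A with defend B: 8 < 10, 5 < 7, 7 < 9.
So defend B strictly dominates defend A for General Y; defend A is strictly dominated.

1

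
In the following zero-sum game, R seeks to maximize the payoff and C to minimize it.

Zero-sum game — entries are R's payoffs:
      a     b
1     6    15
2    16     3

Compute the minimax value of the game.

111/11

Row minima are 6 and 3, so R's maximin is 6; column maxima are 16 and 15, so C's minimax is 15. These differ, so the equilibrium is in mixed strategies.
Let R play 1 with probability p. C is indifferent when 6p + 16(1−p) = 15p + 3(1−p), giving p = 13/22.
Let C play a with probability q. R is indifferent when 6q + 15(1−q) = 16q + 3(1−q), giving q = 6/11.
The value is 6·(6/11) + (15)·(5/11) = 111/11.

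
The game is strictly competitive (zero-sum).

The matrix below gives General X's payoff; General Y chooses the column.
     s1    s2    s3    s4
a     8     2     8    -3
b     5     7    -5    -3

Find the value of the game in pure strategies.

-3

Row minima: -3, -5 → General X's maximin is -3.
Column maxima: 8, 7, 8, -3 → General Y's minimax is -3.
They coincide at (a, s4), so the value is -3.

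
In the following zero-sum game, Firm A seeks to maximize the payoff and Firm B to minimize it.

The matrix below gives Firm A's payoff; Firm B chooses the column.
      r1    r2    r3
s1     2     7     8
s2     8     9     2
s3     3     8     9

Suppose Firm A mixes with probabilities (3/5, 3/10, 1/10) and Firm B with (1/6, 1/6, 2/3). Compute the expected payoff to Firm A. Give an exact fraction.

Against (1/6, 1/6, 2/3), each row's expected payoff is s1: 41/6; s2: 25/6; s3: 47/6.
Taking the (3/5, 3/10, 1/10)-weighted average: (3/5)·(41/6) + (3/10)·(25/6) + (1/10)·(47/6) = 92/15.

92/15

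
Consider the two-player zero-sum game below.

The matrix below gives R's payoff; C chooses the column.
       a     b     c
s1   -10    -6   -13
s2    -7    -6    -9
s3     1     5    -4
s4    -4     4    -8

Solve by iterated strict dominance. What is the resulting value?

-4

Column a is strictly dominated by c for C (-13<-10, -9<-7, -4<1, -8<-4); eliminate a.
Column b is strictly dominated by c for C (-13<-6, -9<-6, -4<5, -8<4); eliminate b.
Row s4 is strictly dominated by row s3 (-4>-8); eliminate s4.
Row s2 is strictly dominated by row s3 (-4>-9); eliminate s2.
Row s1 is strictly dominated by row s3 (-4>-13); eliminate s1.
Only (s3, c) remains, with payoff -4.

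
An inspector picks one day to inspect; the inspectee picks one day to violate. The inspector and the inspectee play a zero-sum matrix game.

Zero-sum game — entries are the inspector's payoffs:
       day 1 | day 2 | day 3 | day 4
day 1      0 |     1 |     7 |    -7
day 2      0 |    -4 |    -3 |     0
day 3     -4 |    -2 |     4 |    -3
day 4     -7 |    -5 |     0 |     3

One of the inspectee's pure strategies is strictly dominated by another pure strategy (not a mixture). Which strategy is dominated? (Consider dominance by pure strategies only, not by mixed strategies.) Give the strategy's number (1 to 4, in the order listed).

The inspectee prefers columns that give the inspector less. Compare day 3 with day 2: 1 < 7, -4 < -3, -2 < 4, -5 < 0.
So day 2 strictly dominates day 3 for the inspectee; day 3 is strictly dominated.

3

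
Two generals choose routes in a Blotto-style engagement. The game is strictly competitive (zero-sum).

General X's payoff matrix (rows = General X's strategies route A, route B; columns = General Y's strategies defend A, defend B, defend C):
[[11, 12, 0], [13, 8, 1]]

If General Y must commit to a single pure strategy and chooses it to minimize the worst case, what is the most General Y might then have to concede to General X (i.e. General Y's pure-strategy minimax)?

The worst case (largest entry) in each column is defend A: 13, defend B: 12, defend C: 1.
The best (smallest) of these is 1.

1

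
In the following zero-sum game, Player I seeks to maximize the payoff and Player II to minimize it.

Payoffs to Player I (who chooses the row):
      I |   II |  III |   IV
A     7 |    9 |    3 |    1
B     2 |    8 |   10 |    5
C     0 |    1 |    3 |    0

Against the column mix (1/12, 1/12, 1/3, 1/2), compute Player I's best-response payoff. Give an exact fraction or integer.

20/3

A: (7)·(1/12) + (9)·(1/12) + (3)·(1/3) + (1)·(1/2) = 17/6.
B: (2)·(1/12) + (8)·(1/12) + (10)·(1/3) + (5)·(1/2) = 20/3.
C: (0)·(1/12) + (1)·(1/12) + (3)·(1/3) + (0)·(1/2) = 13/12.
The best pure response is B with expected payoff 20/3.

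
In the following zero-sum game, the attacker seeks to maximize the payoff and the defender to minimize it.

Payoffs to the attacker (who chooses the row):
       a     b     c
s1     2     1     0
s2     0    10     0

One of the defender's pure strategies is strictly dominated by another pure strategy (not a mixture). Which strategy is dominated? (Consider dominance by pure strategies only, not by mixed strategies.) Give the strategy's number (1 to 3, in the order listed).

2

The defender prefers columns that give the attacker less. Compare b with c: 0 < 1, 0 < 10.
So c strictly dominates b for the defender; b is strictly dominated.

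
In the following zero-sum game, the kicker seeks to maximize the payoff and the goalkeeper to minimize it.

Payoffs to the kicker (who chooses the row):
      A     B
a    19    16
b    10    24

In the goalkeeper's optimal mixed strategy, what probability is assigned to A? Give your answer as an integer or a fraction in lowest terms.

Row minima are 16 and 10, so the kicker's maximin is 16; column maxima are 19 and 24, so the goalkeeper's minimax is 19. These differ, so the equilibrium is in mixed strategies.
Let the goalkeeper play A with probability q. The kicker is indifferent when 19q + 16(1−q) = 10q + 24(1−q), giving q = 8/17.

8/17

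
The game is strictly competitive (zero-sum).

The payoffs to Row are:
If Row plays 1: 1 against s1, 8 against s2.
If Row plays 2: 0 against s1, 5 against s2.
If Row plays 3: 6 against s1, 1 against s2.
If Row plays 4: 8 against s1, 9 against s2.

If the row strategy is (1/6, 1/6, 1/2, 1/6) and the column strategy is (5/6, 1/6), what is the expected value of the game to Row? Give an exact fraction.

40/9

Against (5/6, 1/6), each row's expected payoff is 1: 13/6; 2: 5/6; 3: 31/6; 4: 49/6.
Taking the (1/6, 1/6, 1/2, 1/6)-weighted average: (1/6)·(13/6) + (1/6)·(5/6) + (1/2)·(31/6) + (1/6)·(49/6) = 40/9.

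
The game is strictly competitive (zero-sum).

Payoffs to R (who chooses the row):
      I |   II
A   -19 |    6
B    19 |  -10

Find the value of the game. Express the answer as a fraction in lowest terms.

Row minima are -19 and -10, so R's maximin is -10; column maxima are 19 and 6, so C's minimax is 6. These differ, so the equilibrium is in mixed strategies.
Let R play A with probability p. C is indifferent when −19p + 19(1−p) = 6p − 10(1−p), giving p = 29/54.
Let C play I with probability q. R is indifferent when −19q + 6(1−q) = 19q − 10(1−q), giving q = 8/27.
The value is -19·(8/27) + (6)·(19/27) = -38/27.

-38/27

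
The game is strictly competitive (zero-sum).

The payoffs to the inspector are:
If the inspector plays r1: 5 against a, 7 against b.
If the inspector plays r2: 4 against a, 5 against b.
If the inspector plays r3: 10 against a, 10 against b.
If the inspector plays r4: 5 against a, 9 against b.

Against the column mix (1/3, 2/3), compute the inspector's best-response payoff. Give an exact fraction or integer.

10

r1: (5)·(1/3) + (7)·(2/3) = 19/3.
r2: (4)·(1/3) + (5)·(2/3) = 14/3.
r3: (10)·(1/3) + (10)·(2/3) = 10.
r4: (5)·(1/3) + (9)·(2/3) = 23/3.
The best pure response is r3 with expected payoff 10.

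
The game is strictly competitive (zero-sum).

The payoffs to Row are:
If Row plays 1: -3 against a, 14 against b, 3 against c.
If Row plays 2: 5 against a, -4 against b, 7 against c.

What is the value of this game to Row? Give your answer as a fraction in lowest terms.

29/13

Column c is strictly dominated by a for Column (it gives Row more in every row).
The remaining 2×2 game on (1, 2) × (a, b) has no saddle point. Let Row play 1 with probability p; indifference gives −3p + 5(1−p) = 14p − 4(1−p), so p = 9/26.
Similarly Column's optimal q on a is 9/13, and the value is -3·(9/13) + (14)·(4/13) = 29/13.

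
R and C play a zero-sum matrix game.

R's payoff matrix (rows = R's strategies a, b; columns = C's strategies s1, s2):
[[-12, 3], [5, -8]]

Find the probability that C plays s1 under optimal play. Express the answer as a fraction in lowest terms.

11/28

Row minima are -12 and -8, so R's maximin is -8; column maxima are 5 and 3, so C's minimax is 3. These differ, so the equilibrium is in mixed strategies.
Let C play s1 with probability q. R is indifferent when −12q + 3(1−q) = 5q − 8(1−q), giving q = 11/28.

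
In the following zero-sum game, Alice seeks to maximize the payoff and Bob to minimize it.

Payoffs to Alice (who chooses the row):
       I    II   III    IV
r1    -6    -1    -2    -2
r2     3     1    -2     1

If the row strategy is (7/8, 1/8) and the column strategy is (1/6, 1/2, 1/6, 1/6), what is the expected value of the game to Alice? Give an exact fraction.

-43/24

Against (1/6, 1/2, 1/6, 1/6), each row's expected payoff is r1: -13/6; r2: 5/6.
Taking the (7/8, 1/8)-weighted average: (7/8)·(-13/6) + (1/8)·(5/6) = -43/24.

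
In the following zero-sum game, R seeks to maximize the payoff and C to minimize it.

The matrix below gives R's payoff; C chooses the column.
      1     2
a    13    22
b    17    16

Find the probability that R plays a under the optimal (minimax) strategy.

Row minima are 13 and 16, so R's maximin is 16; column maxima are 17 and 22, so C's minimax is 17. These differ, so the equilibrium is in mixed strategies.
Let R play a with probability p. C is indifferent when 13p + 17(1−p) = 22p + 16(1−p), giving p = 1/10.

1/10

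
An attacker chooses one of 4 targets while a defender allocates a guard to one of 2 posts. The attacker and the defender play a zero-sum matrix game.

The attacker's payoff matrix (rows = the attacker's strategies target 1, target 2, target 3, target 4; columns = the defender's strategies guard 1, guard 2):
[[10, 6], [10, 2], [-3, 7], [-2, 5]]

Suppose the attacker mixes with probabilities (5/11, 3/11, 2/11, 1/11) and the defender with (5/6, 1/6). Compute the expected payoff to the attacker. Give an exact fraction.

415/66

Against (5/6, 1/6), each row's expected payoff is target 1: 28/3; target 2: 26/3; target 3: -4/3; target 4: -5/6.
Taking the (5/11, 3/11, 2/11, 1/11)-weighted average: (5/11)·(28/3) + (3/11)·(26/3) + (2/11)·(-4/3) + (1/11)·(-5/6) = 415/66.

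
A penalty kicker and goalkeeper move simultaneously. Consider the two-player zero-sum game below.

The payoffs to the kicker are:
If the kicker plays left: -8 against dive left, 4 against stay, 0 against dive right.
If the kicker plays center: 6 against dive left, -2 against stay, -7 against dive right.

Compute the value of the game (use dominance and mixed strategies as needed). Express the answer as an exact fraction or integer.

Column stay is strictly dominated by dive right for the goalkeeper (it gives the kicker more in every row).
The remaining 2×2 game on (left, center) × (dive left, dive right) has no saddle point. Let the kicker play left with probability p; indifference gives −8p + 6(1−p) = −7(1−p), so p = 13/21.
Similarly the goalkeeper's optimal q on dive left is 1/3, and the value is -8·(1/3) + (0)·(2/3) = -8/3.

-8/3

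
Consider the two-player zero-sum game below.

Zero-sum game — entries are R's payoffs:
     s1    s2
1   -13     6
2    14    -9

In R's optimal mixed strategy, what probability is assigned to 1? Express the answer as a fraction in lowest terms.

Row minima are -13 and -9, so R's maximin is -9; column maxima are 14 and 6, so C's minimax is 6. These differ, so the equilibrium is in mixed strategies.
Let R play 1 with probability p. C is indifferent when −13p + 14(1−p) = 6p − 9(1−p), giving p = 23/42.

23/42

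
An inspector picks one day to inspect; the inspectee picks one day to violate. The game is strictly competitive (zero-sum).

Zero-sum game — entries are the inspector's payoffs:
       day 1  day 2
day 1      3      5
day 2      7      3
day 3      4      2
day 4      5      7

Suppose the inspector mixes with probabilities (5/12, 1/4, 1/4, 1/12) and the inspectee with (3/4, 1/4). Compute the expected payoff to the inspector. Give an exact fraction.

103/24

Against (3/4, 1/4), each row's expected payoff is day 1: 7/2; day 2: 6; day 3: 7/2; day 4: 11/2.
Taking the (5/12, 1/4, 1/4, 1/12)-weighted average: (5/12)·(7/2) + (1/4)·(6) + (1/4)·(7/2) + (1/12)·(11/2) = 103/24.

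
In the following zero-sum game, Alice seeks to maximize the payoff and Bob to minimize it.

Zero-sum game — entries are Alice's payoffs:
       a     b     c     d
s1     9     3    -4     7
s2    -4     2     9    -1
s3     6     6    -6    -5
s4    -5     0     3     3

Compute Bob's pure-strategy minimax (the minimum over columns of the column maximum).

The worst case (largest entry) in each column is a: 9, b: 6, c: 9, d: 7.
The best (smallest) of these is 6.

6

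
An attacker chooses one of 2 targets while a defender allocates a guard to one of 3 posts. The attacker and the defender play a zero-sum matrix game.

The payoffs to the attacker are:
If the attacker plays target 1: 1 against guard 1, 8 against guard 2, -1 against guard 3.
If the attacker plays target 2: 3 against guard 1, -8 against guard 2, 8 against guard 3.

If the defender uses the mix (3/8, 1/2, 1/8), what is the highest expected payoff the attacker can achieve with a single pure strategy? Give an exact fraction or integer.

17/4

target 1: (1)·(3/8) + (8)·(1/2) + (-1)·(1/8) = 17/4.
target 2: (3)·(3/8) + (-8)·(1/2) + (8)·(1/8) = -15/8.
The best pure response is target 1 with expected payoff 17/4.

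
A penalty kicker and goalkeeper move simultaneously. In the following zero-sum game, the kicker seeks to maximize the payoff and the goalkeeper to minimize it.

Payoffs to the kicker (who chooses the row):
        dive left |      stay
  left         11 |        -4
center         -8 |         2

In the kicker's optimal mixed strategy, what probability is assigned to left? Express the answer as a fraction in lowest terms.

Row minima are -4 and -8, so the kicker's maximin is -4; column maxima are 11 and 2, so the goalkeeper's minimax is 2. These differ, so the equilibrium is in mixed strategies.
Let the kicker play left with probability p. The goalkeeper is indifferent when 11p − 8(1−p) = −4p + 2(1−p), giving p = 2/5.

2/5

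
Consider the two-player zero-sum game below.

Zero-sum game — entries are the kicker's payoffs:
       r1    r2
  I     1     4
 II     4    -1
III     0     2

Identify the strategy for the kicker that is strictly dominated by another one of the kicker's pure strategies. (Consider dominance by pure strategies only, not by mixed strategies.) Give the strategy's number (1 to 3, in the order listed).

Compare III with I: 1 > 0, 4 > 2.
So I strictly dominates III for the kicker; III is strictly dominated.

3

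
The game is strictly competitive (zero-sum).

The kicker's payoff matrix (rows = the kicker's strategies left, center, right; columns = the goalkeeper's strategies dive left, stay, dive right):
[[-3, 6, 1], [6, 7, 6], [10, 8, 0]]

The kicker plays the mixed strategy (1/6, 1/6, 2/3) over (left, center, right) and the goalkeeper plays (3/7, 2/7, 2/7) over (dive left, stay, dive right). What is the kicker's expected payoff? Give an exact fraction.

233/42

Against (3/7, 2/7, 2/7), each row's expected payoff is left: 5/7; center: 44/7; right: 46/7.
Taking the (1/6, 1/6, 2/3)-weighted average: (1/6)·(5/7) + (1/6)·(44/7) + (2/3)·(46/7) = 233/42.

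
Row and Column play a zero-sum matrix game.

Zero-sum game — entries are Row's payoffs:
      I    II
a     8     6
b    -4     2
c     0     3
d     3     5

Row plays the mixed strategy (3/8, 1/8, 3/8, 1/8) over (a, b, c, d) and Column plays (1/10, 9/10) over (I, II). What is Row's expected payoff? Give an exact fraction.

329/80

Against (1/10, 9/10), each row's expected payoff is a: 31/5; b: 7/5; c: 27/10; d: 24/5.
Taking the (3/8, 1/8, 3/8, 1/8)-weighted average: (3/8)·(31/5) + (1/8)·(7/5) + (3/8)·(27/10) + (1/8)·(24/5) = 329/80.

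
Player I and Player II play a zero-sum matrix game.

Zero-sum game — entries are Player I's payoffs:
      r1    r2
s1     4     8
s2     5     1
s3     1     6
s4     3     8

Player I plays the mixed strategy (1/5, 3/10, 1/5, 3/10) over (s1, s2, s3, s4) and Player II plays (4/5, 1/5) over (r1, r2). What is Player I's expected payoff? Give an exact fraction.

Against (4/5, 1/5), each row's expected payoff is s1: 24/5; s2: 21/5; s3: 2; s4: 4.
Taking the (1/5, 3/10, 1/5, 3/10)-weighted average: (1/5)·(24/5) + (3/10)·(21/5) + (1/5)·(2) + (3/10)·(4) = 191/50.

191/50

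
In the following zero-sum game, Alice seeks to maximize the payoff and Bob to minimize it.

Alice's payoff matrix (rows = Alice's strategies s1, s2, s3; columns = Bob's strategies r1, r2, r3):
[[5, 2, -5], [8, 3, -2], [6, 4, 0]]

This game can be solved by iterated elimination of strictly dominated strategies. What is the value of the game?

0

Column r2 is strictly dominated by r3 for Bob (-5<2, -2<3, 0<4); eliminate r2.
Column r1 is strictly dominated by r3 for Bob (-5<5, -2<8, 0<6); eliminate r1.
Row s2 is strictly dominated by row s3 (0>-2); eliminate s2.
Row s1 is strictly dominated by row s3 (0>-5); eliminate s1.
Only (s3, r3) remains, with payoff 0.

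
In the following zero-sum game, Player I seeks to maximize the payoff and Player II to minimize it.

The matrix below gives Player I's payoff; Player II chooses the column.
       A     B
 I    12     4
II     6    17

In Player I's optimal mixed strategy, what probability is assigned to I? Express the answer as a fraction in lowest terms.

Row minima are 4 and 6, so Player I's maximin is 6; column maxima are 12 and 17, so Player II's minimax is 12. These differ, so the equilibrium is in mixed strategies.
Let Player I play I with probability p. Player II is indifferent when 12p + 6(1−p) = 4p + 17(1−p), giving p = 11/19.

11/19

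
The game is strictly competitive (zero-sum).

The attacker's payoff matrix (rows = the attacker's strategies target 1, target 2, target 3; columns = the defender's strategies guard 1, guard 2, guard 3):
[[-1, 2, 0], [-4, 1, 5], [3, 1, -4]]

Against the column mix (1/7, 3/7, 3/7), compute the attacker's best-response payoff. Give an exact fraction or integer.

target 1: (-1)·(1/7) + (2)·(3/7) + (0)·(3/7) = 5/7.
target 2: (-4)·(1/7) + (1)·(3/7) + (5)·(3/7) = 2.
target 3: (3)·(1/7) + (1)·(3/7) + (-4)·(3/7) = -6/7.
The best pure response is target 2 with expected payoff 2.

2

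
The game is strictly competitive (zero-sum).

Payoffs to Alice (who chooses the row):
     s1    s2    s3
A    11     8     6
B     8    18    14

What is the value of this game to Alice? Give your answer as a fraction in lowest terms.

Column s2 is strictly dominated by s3 for Bob (it gives Alice more in every row).
The remaining 2×2 game on (A, B) × (s1, s3) has no saddle point. Let Alice play A with probability p; indifference gives 11p + 8(1−p) = 6p + 14(1−p), so p = 6/11.
Similarly Bob's optimal q on s1 is 8/11, and the value is 11·(8/11) + (6)·(3/11) = 106/11.

106/11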